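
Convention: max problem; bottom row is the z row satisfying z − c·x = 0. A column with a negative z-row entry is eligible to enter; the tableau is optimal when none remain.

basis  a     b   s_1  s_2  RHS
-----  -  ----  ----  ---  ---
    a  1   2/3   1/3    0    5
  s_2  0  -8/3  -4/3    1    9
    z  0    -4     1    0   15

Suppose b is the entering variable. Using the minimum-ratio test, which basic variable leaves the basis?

a

Column b entries and ratios — a: 5/(2/3) = 15/2; s_2: -8/3 ≤ 0, skip.
Smallest ratio is 15/2 in the row of a, so a leaves.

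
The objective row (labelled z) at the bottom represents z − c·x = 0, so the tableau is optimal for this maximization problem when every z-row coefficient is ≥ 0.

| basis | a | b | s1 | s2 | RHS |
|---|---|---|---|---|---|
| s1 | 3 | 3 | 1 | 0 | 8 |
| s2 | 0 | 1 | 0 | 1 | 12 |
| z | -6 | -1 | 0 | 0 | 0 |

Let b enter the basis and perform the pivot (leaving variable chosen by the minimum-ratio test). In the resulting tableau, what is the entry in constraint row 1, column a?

1

Ratio test on column b — row 1: 8/3 = 8/3; row 2: 12/1 = 12. Minimum is 8/3 at row 1 (s1 leaves); pivot element 3.
Divide row 1 by 3; eliminate column b from the other rows.
In the new row 1, the a entry is the old entry divided by the pivot: 3/3 = 1.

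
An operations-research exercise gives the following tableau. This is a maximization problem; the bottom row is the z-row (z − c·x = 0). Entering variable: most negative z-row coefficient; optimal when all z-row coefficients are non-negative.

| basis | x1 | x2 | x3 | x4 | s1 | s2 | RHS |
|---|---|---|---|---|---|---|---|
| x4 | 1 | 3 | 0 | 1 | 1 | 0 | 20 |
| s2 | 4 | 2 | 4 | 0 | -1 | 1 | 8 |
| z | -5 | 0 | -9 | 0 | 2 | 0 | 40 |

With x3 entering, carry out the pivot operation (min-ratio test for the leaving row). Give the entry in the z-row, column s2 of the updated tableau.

9/4

Ratio test on column x3 — row 1: entry 0 ≤ 0; row 2: 8/4 = 2. Minimum is 2 at row 2 (s2 leaves); pivot element 4.
Divide row 2 by 4; eliminate column x3 from the other rows.
z-row update in column s2: 0 − (-9)·(1/4) = 9/4.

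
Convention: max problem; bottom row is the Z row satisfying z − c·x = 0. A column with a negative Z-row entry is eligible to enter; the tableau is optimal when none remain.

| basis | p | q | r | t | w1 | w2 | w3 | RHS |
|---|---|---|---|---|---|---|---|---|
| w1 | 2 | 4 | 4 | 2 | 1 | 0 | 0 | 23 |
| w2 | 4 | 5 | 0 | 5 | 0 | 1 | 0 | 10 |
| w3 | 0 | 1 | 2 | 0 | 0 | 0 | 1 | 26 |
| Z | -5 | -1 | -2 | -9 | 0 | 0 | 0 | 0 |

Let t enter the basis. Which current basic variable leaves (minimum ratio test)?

w2

Column t entries and ratios — w1: 23/2 = 23/2; w2: 10/5 = 2; w3: 0 ≤ 0, skip.
Smallest ratio is 2 in the row of w2, so w2 leaves.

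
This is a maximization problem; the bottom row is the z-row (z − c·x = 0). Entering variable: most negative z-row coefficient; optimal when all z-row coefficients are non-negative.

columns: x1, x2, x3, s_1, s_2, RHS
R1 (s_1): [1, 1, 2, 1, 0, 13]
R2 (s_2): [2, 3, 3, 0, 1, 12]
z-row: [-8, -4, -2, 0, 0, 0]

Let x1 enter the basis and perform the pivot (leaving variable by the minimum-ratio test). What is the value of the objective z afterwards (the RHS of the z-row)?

48

Ratio test on column x1 — row 1: 13/1 = 13; row 2: 12/2 = 6. Minimum is 6 at row 2 (s_2 leaves); pivot element 2.
Pivot on row 2; the z-row RHS becomes 0 − (-8)·6 = 48.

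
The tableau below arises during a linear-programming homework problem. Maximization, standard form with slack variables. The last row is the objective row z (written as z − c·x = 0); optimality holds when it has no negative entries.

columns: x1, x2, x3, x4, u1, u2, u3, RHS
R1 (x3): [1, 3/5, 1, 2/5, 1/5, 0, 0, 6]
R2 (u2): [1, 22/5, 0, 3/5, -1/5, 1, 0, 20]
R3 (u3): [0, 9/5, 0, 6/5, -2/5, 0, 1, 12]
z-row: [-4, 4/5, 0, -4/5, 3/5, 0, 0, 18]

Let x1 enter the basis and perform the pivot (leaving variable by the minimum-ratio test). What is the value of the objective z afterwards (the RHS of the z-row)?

Ratio test on column x1 — row 1: 6/1 = 6; row 2: 20/1 = 20; row 3: entry 0 ≤ 0. Minimum is 6 at row 1 (x3 leaves); pivot element 1.
Pivot on row 1; the z-row RHS becomes 18 − (-4)·6 = 42.

42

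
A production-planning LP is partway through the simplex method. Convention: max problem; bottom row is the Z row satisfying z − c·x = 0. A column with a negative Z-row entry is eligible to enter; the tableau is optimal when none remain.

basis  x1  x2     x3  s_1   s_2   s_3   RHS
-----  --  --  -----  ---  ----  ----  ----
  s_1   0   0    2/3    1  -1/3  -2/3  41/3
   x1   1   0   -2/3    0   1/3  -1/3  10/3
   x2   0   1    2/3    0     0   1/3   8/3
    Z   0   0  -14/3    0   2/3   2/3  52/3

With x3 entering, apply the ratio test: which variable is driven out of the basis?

Column x3 entries and ratios — s_1: (41/3)/(2/3) = 41/2; x1: -2/3 ≤ 0, skip; x2: (8/3)/(2/3) = 4.
Smallest ratio is 4 in the row of x2, so x2 leaves.

x2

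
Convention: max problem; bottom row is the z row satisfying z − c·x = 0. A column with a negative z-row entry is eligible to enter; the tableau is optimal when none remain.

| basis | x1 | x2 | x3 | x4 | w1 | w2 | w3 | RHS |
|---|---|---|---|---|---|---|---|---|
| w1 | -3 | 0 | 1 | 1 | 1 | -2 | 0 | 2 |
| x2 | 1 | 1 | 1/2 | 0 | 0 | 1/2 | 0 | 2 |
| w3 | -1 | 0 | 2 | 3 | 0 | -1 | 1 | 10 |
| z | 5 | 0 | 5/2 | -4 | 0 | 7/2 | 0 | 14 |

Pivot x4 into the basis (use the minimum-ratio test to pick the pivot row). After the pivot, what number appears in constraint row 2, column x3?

1/2

Ratio test on column x4 — row 1: 2/1 = 2; row 2: entry 0 ≤ 0; row 3: 10/3 = 10/3. Minimum is 2 at row 1 (w1 leaves); pivot element 1.
Divide row 1 by 1; eliminate column x4 from the other rows.
Row 2 update in column x3: 1/2 − 0·1 = 1/2.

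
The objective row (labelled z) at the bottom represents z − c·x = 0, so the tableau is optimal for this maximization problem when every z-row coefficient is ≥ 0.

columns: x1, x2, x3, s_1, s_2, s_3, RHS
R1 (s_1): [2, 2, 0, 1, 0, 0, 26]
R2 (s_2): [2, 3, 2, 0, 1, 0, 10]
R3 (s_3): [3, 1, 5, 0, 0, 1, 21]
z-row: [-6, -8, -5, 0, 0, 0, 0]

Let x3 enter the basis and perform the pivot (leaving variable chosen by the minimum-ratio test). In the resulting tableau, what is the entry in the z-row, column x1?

Ratio test on column x3 — row 1: entry 0 ≤ 0; row 2: 10/2 = 5; row 3: 21/5 = 21/5. Minimum is 21/5 at row 3 (s_3 leaves); pivot element 5.
Divide row 3 by 5; eliminate column x3 from the other rows.
z-row update in column x1: -6 − (-5)·(3/5) = -3.

-3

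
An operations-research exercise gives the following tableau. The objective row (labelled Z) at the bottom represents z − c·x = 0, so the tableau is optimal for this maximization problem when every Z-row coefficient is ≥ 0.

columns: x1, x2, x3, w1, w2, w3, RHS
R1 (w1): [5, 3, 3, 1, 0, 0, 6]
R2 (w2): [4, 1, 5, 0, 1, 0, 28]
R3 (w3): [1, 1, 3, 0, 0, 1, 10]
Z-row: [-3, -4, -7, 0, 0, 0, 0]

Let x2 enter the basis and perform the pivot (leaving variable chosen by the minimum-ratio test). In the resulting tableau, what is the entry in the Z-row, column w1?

4/3

Ratio test on column x2 — row 1: 6/3 = 2; row 2: 28/1 = 28; row 3: 10/1 = 10. Minimum is 2 at row 1 (w1 leaves); pivot element 3.
Divide row 1 by 3; eliminate column x2 from the other rows.
Z-row update in column w1: 0 − (-4)·(1/3) = 4/3.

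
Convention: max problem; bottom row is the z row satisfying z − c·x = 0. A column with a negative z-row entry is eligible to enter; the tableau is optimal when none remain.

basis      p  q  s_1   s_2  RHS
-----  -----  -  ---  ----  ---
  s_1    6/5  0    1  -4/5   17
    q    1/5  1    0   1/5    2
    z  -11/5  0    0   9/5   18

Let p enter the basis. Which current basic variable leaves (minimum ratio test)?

q

Column p entries and ratios — s_1: 17/(6/5) = 85/6; q: 2/(1/5) = 10.
Smallest ratio is 10 in the row of q, so q leaves.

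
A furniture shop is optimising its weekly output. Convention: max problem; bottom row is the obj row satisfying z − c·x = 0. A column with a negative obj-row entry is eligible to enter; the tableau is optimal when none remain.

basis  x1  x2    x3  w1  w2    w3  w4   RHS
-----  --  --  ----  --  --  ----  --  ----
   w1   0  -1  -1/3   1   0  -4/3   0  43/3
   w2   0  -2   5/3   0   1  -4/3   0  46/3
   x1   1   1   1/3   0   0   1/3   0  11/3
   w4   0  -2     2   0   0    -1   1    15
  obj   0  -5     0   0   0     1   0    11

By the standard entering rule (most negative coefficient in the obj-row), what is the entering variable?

Negative obj-row entries: x2: -5.
The most negative is -5 in column x2, so x2 enters.

x2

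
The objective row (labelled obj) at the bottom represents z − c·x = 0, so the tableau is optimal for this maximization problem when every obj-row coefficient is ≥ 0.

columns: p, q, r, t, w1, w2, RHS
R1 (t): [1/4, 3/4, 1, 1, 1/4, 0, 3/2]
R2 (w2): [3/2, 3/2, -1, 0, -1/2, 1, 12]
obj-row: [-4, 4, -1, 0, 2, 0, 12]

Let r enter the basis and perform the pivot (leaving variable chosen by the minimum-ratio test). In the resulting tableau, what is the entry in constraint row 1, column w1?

Ratio test on column r — row 1: (3/2)/1 = 3/2; row 2: entry -1 ≤ 0. Minimum is 3/2 at row 1 (t leaves); pivot element 1.
Divide row 1 by 1; eliminate column r from the other rows.
In the new row 1, the w1 entry is the old entry divided by the pivot: (1/4)/1 = 1/4.

1/4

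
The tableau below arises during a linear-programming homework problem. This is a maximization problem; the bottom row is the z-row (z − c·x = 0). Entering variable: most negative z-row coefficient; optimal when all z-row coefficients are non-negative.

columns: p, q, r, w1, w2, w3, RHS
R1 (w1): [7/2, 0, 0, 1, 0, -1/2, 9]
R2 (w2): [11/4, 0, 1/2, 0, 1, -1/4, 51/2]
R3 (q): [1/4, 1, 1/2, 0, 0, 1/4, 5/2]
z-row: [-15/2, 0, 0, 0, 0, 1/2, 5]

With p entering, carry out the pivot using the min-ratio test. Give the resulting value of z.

170/7

Ratio test on column p — row 1: 9/(7/2) = 18/7; row 2: (51/2)/(11/4) = 102/11; row 3: (5/2)/(1/4) = 10. Minimum is 18/7 at row 1 (w1 leaves); pivot element 7/2.
Pivot on row 1; the z-row RHS becomes 5 − (-15/2)·(18/7) = 170/7.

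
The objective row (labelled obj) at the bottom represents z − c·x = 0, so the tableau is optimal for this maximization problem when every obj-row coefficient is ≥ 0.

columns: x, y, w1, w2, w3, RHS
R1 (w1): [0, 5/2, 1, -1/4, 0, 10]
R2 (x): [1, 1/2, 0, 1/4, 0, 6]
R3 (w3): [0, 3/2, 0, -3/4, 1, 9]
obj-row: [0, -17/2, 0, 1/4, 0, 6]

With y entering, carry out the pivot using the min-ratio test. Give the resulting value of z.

40

Ratio test on column y — row 1: 10/(5/2) = 4; row 2: 6/(1/2) = 12; row 3: 9/(3/2) = 6. Minimum is 4 at row 1 (w1 leaves); pivot element 5/2.
Pivot on row 1; the obj-row RHS becomes 6 − (-17/2)·4 = 40.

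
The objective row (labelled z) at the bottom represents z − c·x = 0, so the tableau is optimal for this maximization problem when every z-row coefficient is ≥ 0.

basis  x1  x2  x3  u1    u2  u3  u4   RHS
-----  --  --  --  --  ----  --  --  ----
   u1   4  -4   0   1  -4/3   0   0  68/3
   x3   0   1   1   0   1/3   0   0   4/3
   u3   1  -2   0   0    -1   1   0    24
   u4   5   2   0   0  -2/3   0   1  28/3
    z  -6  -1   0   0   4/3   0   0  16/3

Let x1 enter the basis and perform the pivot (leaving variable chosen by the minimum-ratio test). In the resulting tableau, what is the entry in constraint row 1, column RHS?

Ratio test on column x1 — row 1: (68/3)/4 = 17/3; row 2: entry 0 ≤ 0; row 3: 24/1 = 24; row 4: (28/3)/5 = 28/15. Minimum is 28/15 at row 4 (u4 leaves); pivot element 5.
Divide row 4 by 5; eliminate column x1 from the other rows.
Row 1 update in column RHS: 68/3 − 4·(28/15) = 76/5.

76/5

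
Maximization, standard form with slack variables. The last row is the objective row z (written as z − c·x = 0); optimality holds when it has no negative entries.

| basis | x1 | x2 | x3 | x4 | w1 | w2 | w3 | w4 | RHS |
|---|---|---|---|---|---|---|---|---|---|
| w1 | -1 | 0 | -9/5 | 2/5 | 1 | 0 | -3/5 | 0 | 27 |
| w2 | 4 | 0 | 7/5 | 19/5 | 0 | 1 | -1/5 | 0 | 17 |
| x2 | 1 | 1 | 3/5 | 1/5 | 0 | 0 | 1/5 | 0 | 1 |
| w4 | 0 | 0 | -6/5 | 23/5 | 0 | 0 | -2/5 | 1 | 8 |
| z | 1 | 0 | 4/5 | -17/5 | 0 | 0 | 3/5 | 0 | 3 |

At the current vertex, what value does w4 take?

w4 is basic (row 4); its value is the RHS of that row, 8.

8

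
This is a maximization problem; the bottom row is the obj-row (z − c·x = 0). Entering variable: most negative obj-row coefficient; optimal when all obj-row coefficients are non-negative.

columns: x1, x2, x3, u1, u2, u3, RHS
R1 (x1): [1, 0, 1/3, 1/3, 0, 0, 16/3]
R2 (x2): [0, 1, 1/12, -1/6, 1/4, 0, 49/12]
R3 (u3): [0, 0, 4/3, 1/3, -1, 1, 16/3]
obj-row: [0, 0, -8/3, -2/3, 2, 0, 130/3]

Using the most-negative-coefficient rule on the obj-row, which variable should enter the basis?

Negative obj-row entries: x3: -8/3, u1: -2/3.
The most negative is -8/3 in column x3, so x3 enters.

x3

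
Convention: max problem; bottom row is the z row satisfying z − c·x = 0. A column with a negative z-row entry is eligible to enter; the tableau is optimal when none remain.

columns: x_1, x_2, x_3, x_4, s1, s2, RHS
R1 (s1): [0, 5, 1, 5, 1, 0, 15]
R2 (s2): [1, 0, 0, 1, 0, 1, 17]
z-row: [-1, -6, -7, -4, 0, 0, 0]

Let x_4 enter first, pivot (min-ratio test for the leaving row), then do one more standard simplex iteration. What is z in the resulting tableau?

Ratio test on column x_4 — row 1: 15/5 = 3; row 2: 17/1 = 17. Minimum is 3 at row 1 (s1 leaves); pivot element 5.
Pivot on row 1; the z-row RHS becomes 0 − (-4)·3 = 12.
Next entering variable (most negative z-row entry -31/5): x_3.
Ratio test on column x_3 — row 1: 3/(1/5) = 15; row 2: entry -1/5 ≤ 0. Minimum is 15 at row 1 (x_4 leaves); pivot element 1/5.
After the second pivot the z-row RHS is 12 − (-31/5)·15 = 105.

105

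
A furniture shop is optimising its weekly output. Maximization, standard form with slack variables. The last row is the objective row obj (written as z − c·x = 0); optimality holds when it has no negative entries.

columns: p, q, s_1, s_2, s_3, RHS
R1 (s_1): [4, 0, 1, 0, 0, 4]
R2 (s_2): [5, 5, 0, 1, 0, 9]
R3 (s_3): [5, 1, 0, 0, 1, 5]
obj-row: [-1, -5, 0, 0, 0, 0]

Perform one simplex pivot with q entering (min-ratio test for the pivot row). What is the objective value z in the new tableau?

Ratio test on column q — row 1: entry 0 ≤ 0; row 2: 9/5 = 9/5; row 3: 5/1 = 5. Minimum is 9/5 at row 2 (s_2 leaves); pivot element 5.
Pivot on row 2; the obj-row RHS becomes 0 − (-5)·(9/5) = 9.

9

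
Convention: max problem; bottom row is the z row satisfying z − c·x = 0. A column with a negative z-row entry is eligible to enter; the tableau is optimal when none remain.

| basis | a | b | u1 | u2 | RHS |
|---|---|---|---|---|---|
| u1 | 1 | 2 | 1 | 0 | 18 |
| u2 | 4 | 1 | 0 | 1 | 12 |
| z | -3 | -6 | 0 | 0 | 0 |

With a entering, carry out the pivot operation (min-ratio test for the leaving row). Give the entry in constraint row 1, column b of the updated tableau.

Ratio test on column a — row 1: 18/1 = 18; row 2: 12/4 = 3. Minimum is 3 at row 2 (u2 leaves); pivot element 4.
Divide row 2 by 4; eliminate column a from the other rows.
Row 1 update in column b: 2 − 1·(1/4) = 7/4.

7/4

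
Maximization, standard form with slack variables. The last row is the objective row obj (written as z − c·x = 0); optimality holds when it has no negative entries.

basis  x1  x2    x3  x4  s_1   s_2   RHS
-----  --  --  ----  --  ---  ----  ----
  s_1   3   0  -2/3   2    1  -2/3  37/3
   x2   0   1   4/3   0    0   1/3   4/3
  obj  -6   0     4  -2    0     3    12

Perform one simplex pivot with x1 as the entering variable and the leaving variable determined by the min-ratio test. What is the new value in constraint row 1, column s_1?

Ratio test on column x1 — row 1: (37/3)/3 = 37/9; row 2: entry 0 ≤ 0. Minimum is 37/9 at row 1 (s_1 leaves); pivot element 3.
Divide row 1 by 3; eliminate column x1 from the other rows.
In the new row 1, the s_1 entry is the old entry divided by the pivot: 1/3 = 1/3.

1/3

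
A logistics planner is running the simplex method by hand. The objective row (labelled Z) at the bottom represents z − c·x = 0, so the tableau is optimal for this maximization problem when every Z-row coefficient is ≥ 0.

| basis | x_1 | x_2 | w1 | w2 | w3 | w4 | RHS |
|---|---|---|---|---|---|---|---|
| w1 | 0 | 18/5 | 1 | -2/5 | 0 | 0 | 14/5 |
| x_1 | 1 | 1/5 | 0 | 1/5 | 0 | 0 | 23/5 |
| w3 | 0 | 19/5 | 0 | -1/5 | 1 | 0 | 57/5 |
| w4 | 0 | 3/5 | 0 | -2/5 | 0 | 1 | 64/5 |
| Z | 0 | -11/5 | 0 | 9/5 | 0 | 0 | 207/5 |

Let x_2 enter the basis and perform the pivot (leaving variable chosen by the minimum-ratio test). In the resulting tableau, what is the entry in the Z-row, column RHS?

388/9

Ratio test on column x_2 — row 1: (14/5)/(18/5) = 7/9; row 2: (23/5)/(1/5) = 23; row 3: (57/5)/(19/5) = 3; row 4: (64/5)/(3/5) = 64/3. Minimum is 7/9 at row 1 (w1 leaves); pivot element 18/5.
Divide row 1 by 18/5; eliminate column x_2 from the other rows.
Z-row update in column RHS: 207/5 − (-11/5)·(7/9) = 388/9.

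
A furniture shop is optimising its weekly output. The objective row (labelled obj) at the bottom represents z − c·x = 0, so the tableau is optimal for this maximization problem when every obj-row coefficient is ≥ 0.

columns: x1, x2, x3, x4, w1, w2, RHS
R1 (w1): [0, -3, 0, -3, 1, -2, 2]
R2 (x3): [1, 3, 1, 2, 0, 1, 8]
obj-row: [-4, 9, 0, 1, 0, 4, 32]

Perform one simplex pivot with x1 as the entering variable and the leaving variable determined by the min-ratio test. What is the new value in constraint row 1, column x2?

-3

Ratio test on column x1 — row 1: entry 0 ≤ 0; row 2: 8/1 = 8. Minimum is 8 at row 2 (x3 leaves); pivot element 1.
Divide row 2 by 1; eliminate column x1 from the other rows.
Row 1 update in column x2: -3 − 0·3 = -3.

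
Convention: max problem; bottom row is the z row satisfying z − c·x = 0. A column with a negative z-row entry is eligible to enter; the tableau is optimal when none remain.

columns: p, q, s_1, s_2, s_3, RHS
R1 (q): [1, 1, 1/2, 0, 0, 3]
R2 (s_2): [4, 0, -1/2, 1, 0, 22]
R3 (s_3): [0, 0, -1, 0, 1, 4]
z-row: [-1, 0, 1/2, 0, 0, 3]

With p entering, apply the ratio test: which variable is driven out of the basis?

q

Column p entries and ratios — q: 3/1 = 3; s_2: 22/4 = 11/2; s_3: 0 ≤ 0, skip.
Smallest ratio is 3 in the row of q, so q leaves.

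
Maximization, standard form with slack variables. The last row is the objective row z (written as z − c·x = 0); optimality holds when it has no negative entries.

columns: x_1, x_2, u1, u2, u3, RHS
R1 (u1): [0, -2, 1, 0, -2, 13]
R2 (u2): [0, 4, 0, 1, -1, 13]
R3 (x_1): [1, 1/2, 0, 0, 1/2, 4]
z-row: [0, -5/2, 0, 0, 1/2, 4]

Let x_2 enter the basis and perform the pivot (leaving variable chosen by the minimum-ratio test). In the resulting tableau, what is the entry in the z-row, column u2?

Ratio test on column x_2 — row 1: entry -2 ≤ 0; row 2: 13/4 = 13/4; row 3: 4/(1/2) = 8. Minimum is 13/4 at row 2 (u2 leaves); pivot element 4.
Divide row 2 by 4; eliminate column x_2 from the other rows.
z-row update in column u2: 0 − (-5/2)·(1/4) = 5/8.

5/8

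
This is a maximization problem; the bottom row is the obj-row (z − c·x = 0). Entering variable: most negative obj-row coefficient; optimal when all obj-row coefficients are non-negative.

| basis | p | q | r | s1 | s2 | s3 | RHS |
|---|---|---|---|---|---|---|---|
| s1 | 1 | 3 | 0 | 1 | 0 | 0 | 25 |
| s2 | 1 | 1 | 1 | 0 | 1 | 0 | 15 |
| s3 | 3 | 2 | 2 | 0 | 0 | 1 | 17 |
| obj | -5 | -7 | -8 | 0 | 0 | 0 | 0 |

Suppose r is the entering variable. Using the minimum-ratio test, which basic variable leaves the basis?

Column r entries and ratios — s1: 0 ≤ 0, skip; s2: 15/1 = 15; s3: 17/2 = 17/2.
Smallest ratio is 17/2 in the row of s3, so s3 leaves.

s3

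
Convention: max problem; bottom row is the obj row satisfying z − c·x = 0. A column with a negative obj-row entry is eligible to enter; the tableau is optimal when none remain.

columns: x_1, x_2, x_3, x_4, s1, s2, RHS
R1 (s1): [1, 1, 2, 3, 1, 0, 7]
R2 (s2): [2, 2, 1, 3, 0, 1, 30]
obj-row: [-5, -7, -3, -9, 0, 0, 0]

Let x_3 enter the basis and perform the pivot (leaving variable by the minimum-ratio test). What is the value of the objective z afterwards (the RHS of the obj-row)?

21/2

Ratio test on column x_3 — row 1: 7/2 = 7/2; row 2: 30/1 = 30. Minimum is 7/2 at row 1 (s1 leaves); pivot element 2.
Pivot on row 1; the obj-row RHS becomes 0 − (-3)·(7/2) = 21/2.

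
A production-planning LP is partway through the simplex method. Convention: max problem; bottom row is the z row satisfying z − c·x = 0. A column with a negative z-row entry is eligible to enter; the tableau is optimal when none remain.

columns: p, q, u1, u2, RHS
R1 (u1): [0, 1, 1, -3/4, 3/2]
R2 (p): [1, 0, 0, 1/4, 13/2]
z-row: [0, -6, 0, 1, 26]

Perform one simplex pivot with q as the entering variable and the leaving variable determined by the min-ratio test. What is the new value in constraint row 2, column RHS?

13/2

Ratio test on column q — row 1: (3/2)/1 = 3/2; row 2: entry 0 ≤ 0. Minimum is 3/2 at row 1 (u1 leaves); pivot element 1.
Divide row 1 by 1; eliminate column q from the other rows.
Row 2 update in column RHS: 13/2 − 0·(3/2) = 13/2.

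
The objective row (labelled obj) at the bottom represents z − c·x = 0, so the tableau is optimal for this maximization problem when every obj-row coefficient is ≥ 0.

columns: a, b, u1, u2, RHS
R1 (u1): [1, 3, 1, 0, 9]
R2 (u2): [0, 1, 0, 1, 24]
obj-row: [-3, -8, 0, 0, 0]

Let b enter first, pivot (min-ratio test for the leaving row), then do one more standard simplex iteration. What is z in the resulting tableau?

27

Ratio test on column b — row 1: 9/3 = 3; row 2: 24/1 = 24. Minimum is 3 at row 1 (u1 leaves); pivot element 3.
Pivot on row 1; the obj-row RHS becomes 0 − (-8)·3 = 24.
Next entering variable (most negative obj-row entry -1/3): a.
Ratio test on column a — row 1: 3/(1/3) = 9; row 2: entry -1/3 ≤ 0. Minimum is 9 at row 1 (b leaves); pivot element 1/3.
After the second pivot the obj-row RHS is 24 − (-1/3)·9 = 27.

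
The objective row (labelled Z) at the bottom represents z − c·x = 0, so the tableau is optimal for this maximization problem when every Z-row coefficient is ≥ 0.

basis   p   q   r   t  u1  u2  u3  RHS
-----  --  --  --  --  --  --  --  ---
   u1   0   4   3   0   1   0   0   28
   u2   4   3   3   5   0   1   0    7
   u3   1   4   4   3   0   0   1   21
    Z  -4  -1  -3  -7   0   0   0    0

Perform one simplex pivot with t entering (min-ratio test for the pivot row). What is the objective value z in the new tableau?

49/5

Ratio test on column t — row 1: entry 0 ≤ 0; row 2: 7/5 = 7/5; row 3: 21/3 = 7. Minimum is 7/5 at row 2 (u2 leaves); pivot element 5.
Pivot on row 2; the Z-row RHS becomes 0 − (-7)·(7/5) = 49/5.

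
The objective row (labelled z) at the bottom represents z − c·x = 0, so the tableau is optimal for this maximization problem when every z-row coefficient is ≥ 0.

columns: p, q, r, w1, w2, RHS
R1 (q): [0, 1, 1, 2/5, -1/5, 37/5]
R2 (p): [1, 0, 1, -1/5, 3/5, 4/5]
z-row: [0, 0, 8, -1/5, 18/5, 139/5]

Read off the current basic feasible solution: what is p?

4/5

p is basic (row 2); its value is the RHS of that row, 4/5.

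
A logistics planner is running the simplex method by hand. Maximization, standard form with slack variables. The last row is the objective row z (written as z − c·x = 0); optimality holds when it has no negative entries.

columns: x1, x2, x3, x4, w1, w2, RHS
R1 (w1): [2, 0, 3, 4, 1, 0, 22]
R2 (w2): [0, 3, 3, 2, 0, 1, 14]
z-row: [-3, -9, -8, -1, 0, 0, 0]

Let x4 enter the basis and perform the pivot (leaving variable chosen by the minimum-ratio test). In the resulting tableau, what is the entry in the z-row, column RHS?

Ratio test on column x4 — row 1: 22/4 = 11/2; row 2: 14/2 = 7. Minimum is 11/2 at row 1 (w1 leaves); pivot element 4.
Divide row 1 by 4; eliminate column x4 from the other rows.
z-row update in column RHS: 0 − (-1)·(11/2) = 11/2.

11/2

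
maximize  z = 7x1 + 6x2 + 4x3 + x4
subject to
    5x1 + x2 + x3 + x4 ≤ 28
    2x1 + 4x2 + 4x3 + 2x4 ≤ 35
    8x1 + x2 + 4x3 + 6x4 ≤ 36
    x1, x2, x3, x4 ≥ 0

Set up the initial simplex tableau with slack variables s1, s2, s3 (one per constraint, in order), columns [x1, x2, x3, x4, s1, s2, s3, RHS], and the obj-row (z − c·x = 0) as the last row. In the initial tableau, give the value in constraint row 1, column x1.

Constraint 1 has coefficient 5 on x1.

5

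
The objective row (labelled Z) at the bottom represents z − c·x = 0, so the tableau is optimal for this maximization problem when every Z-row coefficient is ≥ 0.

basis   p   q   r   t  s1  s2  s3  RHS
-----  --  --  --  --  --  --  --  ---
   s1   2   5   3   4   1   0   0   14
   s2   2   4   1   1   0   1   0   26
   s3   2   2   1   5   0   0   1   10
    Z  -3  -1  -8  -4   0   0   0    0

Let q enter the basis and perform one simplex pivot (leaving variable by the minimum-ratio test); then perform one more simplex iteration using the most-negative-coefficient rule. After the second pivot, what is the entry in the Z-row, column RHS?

112/3

Ratio test on column q — row 1: 14/5 = 14/5; row 2: 26/4 = 13/2; row 3: 10/2 = 5. Minimum is 14/5 at row 1 (s1 leaves); pivot element 5.
Divide row 1 by 5; eliminate column q from the other rows.
Second iteration: most negative Z-row entry is -37/5 in column r, so r enters.
Ratio test on column r — row 1: (14/5)/(3/5) = 14/3; row 2: entry -7/5 ≤ 0; row 3: entry -1/5 ≤ 0. Minimum is 14/3 at row 1 (q leaves); pivot element 3/5.
Divide row 1 by 3/5; eliminate column r from the other rows.
After both pivots, the entry at the Z-row, column RHS is 112/3.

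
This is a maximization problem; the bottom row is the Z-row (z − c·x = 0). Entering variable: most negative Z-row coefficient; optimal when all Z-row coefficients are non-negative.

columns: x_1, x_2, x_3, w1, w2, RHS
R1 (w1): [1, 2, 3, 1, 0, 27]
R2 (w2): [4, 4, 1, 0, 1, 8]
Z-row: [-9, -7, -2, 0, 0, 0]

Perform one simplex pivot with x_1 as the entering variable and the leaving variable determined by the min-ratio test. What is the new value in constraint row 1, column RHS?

Ratio test on column x_1 — row 1: 27/1 = 27; row 2: 8/4 = 2. Minimum is 2 at row 2 (w2 leaves); pivot element 4.
Divide row 2 by 4; eliminate column x_1 from the other rows.
Row 1 update in column RHS: 27 − 1·2 = 25.

25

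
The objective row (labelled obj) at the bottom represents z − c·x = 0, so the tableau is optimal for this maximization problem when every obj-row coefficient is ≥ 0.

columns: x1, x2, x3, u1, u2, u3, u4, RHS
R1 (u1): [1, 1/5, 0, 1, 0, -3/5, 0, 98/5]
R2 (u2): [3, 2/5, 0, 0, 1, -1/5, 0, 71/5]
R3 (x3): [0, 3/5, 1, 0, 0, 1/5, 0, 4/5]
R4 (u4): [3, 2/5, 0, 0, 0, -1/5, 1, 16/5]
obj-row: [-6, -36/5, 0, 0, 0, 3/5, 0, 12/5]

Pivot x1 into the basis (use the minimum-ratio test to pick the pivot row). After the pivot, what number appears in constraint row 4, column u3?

-1/15

Ratio test on column x1 — row 1: (98/5)/1 = 98/5; row 2: (71/5)/3 = 71/15; row 3: entry 0 ≤ 0; row 4: (16/5)/3 = 16/15. Minimum is 16/15 at row 4 (u4 leaves); pivot element 3.
Divide row 4 by 3; eliminate column x1 from the other rows.
In the new row 4, the u3 entry is the old entry divided by the pivot: (-1/5)/3 = -1/15.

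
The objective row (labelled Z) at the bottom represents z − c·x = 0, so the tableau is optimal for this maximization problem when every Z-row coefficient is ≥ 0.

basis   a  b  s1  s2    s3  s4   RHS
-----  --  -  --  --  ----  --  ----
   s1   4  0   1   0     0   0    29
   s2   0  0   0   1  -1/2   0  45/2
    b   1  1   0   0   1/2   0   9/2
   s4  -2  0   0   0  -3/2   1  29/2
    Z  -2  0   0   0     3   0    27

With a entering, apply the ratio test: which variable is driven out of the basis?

Column a entries and ratios — s1: 29/4 = 29/4; s2: 0 ≤ 0, skip; b: (9/2)/1 = 9/2; s4: -2 ≤ 0, skip.
Smallest ratio is 9/2 in the row of b, so b leaves.

b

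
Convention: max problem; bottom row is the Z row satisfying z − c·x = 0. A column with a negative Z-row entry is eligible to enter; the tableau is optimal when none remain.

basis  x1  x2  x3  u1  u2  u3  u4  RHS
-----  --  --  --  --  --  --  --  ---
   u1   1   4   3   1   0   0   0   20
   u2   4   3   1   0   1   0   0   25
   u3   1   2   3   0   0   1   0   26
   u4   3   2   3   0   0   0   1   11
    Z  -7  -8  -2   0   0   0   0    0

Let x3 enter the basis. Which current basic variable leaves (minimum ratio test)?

Column x3 entries and ratios — u1: 20/3 = 20/3; u2: 25/1 = 25; u3: 26/3 = 26/3; u4: 11/3 = 11/3.
Smallest ratio is 11/3 in the row of u4, so u4 leaves.

u4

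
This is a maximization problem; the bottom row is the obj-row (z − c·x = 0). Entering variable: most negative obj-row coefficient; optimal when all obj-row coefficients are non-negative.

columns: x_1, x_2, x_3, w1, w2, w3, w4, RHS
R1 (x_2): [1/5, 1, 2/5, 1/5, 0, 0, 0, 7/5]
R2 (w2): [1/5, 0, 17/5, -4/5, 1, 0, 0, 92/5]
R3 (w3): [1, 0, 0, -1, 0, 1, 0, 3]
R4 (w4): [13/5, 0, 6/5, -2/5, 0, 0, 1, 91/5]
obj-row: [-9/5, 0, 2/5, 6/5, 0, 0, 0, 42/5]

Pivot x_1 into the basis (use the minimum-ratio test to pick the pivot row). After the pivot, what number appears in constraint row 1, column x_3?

2/5

Ratio test on column x_1 — row 1: (7/5)/(1/5) = 7; row 2: (92/5)/(1/5) = 92; row 3: 3/1 = 3; row 4: (91/5)/(13/5) = 7. Minimum is 3 at row 3 (w3 leaves); pivot element 1.
Divide row 3 by 1; eliminate column x_1 from the other rows.
Row 1 update in column x_3: 2/5 − (1/5)·0 = 2/5.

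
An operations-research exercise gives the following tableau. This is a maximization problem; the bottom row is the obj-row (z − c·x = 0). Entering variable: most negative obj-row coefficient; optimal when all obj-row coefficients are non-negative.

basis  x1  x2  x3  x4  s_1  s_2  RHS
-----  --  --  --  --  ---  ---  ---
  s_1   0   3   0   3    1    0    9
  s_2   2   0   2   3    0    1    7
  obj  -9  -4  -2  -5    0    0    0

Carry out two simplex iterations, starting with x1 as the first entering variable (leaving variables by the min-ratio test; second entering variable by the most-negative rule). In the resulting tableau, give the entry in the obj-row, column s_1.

4/3

Ratio test on column x1 — row 1: entry 0 ≤ 0; row 2: 7/2 = 7/2. Minimum is 7/2 at row 2 (s_2 leaves); pivot element 2.
Divide row 2 by 2; eliminate column x1 from the other rows.
Second iteration: most negative obj-row entry is -4 in column x2, so x2 enters.
Ratio test on column x2 — row 1: 9/3 = 3; row 2: entry 0 ≤ 0. Minimum is 3 at row 1 (s_1 leaves); pivot element 3.
Divide row 1 by 3; eliminate column x2 from the other rows.
After both pivots, the entry at the obj-row, column s_1 is 4/3.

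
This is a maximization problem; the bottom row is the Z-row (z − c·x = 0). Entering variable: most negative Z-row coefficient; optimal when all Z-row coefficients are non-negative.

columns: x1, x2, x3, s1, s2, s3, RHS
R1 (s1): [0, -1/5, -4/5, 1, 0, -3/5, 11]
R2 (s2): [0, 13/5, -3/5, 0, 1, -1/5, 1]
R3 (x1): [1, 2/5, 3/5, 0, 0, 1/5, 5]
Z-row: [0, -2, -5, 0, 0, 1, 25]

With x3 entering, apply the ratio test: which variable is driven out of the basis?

Column x3 entries and ratios — s1: -4/5 ≤ 0, skip; s2: -3/5 ≤ 0, skip; x1: 5/(3/5) = 25/3.
Smallest ratio is 25/3 in the row of x1, so x1 leaves.

x1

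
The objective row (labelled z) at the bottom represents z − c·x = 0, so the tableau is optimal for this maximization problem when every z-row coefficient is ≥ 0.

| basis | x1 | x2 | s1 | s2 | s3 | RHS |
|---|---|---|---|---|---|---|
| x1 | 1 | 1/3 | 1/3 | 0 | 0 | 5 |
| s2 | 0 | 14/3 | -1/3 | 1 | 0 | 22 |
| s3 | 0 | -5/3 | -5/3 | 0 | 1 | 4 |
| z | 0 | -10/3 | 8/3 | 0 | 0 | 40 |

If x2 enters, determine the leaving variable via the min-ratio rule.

s2

Column x2 entries and ratios — x1: 5/(1/3) = 15; s2: 22/(14/3) = 33/7; s3: -5/3 ≤ 0, skip.
Smallest ratio is 33/7 in the row of s2, so s2 leaves.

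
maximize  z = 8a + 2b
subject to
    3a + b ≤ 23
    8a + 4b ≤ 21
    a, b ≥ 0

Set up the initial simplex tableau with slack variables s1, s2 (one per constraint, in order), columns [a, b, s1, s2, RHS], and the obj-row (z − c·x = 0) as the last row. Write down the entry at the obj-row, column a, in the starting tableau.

The obj-row carries the negated objective coefficients: the a entry is -8.

-8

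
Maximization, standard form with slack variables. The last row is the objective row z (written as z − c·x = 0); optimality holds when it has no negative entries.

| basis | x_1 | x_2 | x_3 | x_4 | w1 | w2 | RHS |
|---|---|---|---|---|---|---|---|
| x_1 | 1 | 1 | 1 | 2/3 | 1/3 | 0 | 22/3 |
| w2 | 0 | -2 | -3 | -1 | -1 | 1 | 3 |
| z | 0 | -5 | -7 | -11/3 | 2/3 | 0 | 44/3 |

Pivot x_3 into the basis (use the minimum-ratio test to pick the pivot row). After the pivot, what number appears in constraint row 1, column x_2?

1

Ratio test on column x_3 — row 1: (22/3)/1 = 22/3; row 2: entry -3 ≤ 0. Minimum is 22/3 at row 1 (x_1 leaves); pivot element 1.
Divide row 1 by 1; eliminate column x_3 from the other rows.
In the new row 1, the x_2 entry is the old entry divided by the pivot: 1/1 = 1.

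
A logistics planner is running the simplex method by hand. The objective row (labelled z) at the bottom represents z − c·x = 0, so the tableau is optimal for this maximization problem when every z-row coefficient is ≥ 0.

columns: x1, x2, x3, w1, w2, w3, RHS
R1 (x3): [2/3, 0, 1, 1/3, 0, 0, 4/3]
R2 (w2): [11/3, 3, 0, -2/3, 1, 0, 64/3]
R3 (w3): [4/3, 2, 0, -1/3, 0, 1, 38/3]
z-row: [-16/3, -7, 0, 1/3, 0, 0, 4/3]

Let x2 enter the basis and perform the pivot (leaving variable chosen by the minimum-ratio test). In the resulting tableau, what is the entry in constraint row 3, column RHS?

Ratio test on column x2 — row 1: entry 0 ≤ 0; row 2: (64/3)/3 = 64/9; row 3: (38/3)/2 = 19/3. Minimum is 19/3 at row 3 (w3 leaves); pivot element 2.
Divide row 3 by 2; eliminate column x2 from the other rows.
In the new row 3, the RHS entry is the old entry divided by the pivot: (38/3)/2 = 19/3.

19/3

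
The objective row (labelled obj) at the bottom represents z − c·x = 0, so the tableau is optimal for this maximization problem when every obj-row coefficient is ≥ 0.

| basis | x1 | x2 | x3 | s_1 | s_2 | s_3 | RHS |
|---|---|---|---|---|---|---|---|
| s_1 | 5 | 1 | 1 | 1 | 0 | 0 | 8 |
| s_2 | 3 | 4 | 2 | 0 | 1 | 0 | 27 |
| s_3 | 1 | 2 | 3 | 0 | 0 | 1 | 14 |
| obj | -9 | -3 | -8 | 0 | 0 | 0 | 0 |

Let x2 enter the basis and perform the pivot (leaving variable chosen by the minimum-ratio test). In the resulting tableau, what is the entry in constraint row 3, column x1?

Ratio test on column x2 — row 1: 8/1 = 8; row 2: 27/4 = 27/4; row 3: 14/2 = 7. Minimum is 27/4 at row 2 (s_2 leaves); pivot element 4.
Divide row 2 by 4; eliminate column x2 from the other rows.
Row 3 update in column x1: 1 − 2·(3/4) = -1/2.

-1/2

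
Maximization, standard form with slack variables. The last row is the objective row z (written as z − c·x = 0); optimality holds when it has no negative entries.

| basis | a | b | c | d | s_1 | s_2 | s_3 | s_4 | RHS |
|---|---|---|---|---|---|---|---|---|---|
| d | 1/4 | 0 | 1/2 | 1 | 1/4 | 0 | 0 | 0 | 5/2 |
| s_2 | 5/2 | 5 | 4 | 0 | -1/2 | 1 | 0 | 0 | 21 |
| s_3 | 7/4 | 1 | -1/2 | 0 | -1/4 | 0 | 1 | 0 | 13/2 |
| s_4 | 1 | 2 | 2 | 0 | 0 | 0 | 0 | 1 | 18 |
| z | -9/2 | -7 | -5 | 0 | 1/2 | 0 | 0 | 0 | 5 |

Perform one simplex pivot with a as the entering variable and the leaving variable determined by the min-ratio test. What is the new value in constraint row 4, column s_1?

Ratio test on column a — row 1: (5/2)/(1/4) = 10; row 2: 21/(5/2) = 42/5; row 3: (13/2)/(7/4) = 26/7; row 4: 18/1 = 18. Minimum is 26/7 at row 3 (s_3 leaves); pivot element 7/4.
Divide row 3 by 7/4; eliminate column a from the other rows.
Row 4 update in column s_1: 0 − 1·(-1/7) = 1/7.

1/7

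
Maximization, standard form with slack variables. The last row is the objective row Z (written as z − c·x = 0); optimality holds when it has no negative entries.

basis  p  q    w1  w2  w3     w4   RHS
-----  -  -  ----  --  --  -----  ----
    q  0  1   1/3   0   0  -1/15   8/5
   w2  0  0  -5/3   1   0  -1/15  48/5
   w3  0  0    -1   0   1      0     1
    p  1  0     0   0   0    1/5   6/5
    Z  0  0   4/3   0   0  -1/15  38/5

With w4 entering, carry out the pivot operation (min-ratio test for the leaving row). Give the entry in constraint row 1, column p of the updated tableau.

Ratio test on column w4 — row 1: entry -1/15 ≤ 0; row 2: entry -1/15 ≤ 0; row 3: entry 0 ≤ 0; row 4: (6/5)/(1/5) = 6. Minimum is 6 at row 4 (p leaves); pivot element 1/5.
Divide row 4 by 1/5; eliminate column w4 from the other rows.
Row 1 update in column p: 0 − (-1/15)·5 = 1/3.

1/3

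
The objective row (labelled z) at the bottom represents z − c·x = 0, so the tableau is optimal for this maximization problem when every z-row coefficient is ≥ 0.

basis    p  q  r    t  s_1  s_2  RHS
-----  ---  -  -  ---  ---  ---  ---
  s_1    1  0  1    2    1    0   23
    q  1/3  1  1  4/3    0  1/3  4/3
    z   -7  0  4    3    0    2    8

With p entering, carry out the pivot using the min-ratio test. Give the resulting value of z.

Ratio test on column p — row 1: 23/1 = 23; row 2: (4/3)/(1/3) = 4. Minimum is 4 at row 2 (q leaves); pivot element 1/3.
Pivot on row 2; the z-row RHS becomes 8 − (-7)·4 = 36.

36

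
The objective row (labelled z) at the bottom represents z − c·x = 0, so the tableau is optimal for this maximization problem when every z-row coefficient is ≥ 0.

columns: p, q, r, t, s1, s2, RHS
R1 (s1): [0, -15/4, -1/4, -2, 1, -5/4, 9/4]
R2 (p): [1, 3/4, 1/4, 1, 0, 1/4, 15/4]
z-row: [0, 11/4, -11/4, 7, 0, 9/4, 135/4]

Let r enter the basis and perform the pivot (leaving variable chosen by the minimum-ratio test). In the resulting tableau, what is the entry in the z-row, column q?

Ratio test on column r — row 1: entry -1/4 ≤ 0; row 2: (15/4)/(1/4) = 15. Minimum is 15 at row 2 (p leaves); pivot element 1/4.
Divide row 2 by 1/4; eliminate column r from the other rows.
z-row update in column q: 11/4 − (-11/4)·3 = 11.

11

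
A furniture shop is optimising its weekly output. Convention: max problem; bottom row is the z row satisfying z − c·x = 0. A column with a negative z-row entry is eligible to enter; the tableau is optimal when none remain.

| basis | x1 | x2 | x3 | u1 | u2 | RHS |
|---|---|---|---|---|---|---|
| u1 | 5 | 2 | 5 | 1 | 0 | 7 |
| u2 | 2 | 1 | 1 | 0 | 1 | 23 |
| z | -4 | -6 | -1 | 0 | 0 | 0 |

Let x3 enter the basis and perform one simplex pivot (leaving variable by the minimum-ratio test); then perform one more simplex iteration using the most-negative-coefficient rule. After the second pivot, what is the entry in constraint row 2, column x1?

-1/2

Ratio test on column x3 — row 1: 7/5 = 7/5; row 2: 23/1 = 23. Minimum is 7/5 at row 1 (u1 leaves); pivot element 5.
Divide row 1 by 5; eliminate column x3 from the other rows.
Second iteration: most negative z-row entry is -28/5 in column x2, so x2 enters.
Ratio test on column x2 — row 1: (7/5)/(2/5) = 7/2; row 2: (108/5)/(3/5) = 36. Minimum is 7/2 at row 1 (x3 leaves); pivot element 2/5.
Divide row 1 by 2/5; eliminate column x2 from the other rows.
After both pivots, the entry at constraint row 2, column x1 is -1/2.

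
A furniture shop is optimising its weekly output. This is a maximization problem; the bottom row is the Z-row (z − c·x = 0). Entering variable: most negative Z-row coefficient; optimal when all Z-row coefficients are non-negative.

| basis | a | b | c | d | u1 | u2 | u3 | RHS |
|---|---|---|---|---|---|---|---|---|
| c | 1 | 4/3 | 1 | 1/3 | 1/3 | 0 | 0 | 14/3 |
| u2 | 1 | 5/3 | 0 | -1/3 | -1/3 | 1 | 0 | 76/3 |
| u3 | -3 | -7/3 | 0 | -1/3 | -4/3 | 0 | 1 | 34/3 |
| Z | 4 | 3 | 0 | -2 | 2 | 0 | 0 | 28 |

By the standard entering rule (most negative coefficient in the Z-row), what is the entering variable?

Negative Z-row entries: d: -2.
The most negative is -2 in column d, so d enters.

d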